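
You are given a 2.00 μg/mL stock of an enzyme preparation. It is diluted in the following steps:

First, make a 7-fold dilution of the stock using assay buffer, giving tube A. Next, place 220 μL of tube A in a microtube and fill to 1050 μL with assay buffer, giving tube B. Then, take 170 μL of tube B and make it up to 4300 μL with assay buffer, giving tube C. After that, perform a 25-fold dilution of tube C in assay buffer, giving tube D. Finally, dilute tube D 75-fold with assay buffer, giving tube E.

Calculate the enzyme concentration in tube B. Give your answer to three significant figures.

Step 1: 7-fold → factor 7
Step 2: 220 μL brought to 1050 μL → factor 1050/220 = 4.7727
Dilution factor through tube B = 7 × 4.7727 = 33.409
[tube B] = 2.00 μg/mL / 33.409 = 0.0599 μg/mL

0.0599 μg/mL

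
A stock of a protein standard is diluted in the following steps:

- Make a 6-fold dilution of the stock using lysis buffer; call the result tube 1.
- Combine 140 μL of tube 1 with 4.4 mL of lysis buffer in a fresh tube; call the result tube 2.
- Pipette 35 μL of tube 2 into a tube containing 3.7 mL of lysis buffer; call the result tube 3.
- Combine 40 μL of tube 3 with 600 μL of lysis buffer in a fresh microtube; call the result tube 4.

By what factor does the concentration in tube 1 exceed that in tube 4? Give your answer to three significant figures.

5.54 × 10^4

Step 1: 6-fold → factor 6
Step 2: 140 μL + 4.4 mL = 4540 μL total → factor 4540/140 = 32.429
Step 3: 35 μL + 3.7 mL = 3735 μL total → factor 3735/35 = 106.71
Step 4: 40 μL + 600 μL = 640 μL total → factor 640/40 = 16
Dilution factor to tube 1 = 6; to tube 4 = 3.3222 × 10^5
[tube 1]/[tube 4] = (factor to tube 4)/(factor to tube 1) = 3.3222 × 10^5/6 = 5.54 × 10^4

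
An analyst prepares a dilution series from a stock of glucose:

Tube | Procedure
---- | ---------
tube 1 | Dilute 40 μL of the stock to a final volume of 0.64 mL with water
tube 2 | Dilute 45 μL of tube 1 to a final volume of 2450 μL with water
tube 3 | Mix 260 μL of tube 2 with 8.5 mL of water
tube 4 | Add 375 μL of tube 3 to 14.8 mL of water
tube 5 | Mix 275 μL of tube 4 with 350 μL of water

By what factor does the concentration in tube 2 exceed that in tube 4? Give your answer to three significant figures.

Step 1: 40 μL brought to 0.64 mL → factor 640/40 = 16
Step 2: 45 μL brought to 2450 μL → factor 2450/45 = 54.444
Step 3: 260 μL + 8.5 mL = 8760 μL total → factor 8760/260 = 33.692
Step 4: 375 μL + 14.8 mL = 15175 μL total → factor 15175/375 = 40.467
Dilution factor to tube 2 = 871.11; to tube 4 = 1.1877 × 10^6
[tube 2]/[tube 4] = (factor to tube 4)/(factor to tube 2) = 1.1877 × 10^6/871.11 = 1.36 × 10^3

1.36 × 10^3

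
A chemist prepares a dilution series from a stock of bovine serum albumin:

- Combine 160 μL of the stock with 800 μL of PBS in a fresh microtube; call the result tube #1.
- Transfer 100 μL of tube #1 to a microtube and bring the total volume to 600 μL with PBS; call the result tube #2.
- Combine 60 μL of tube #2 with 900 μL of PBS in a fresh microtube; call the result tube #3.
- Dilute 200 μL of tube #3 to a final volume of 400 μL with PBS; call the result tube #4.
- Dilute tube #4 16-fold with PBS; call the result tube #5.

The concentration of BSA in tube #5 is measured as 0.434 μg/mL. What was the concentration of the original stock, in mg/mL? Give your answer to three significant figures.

Step 1: 160 μL + 800 μL = 960 μL total → factor 960/160 = 6
Step 2: 100 μL brought to 600 μL → factor 600/100 = 6
Step 3: 60 μL + 900 μL = 960 μL total → factor 960/60 = 16
Step 4: 200 μL brought to 400 μL → factor 400/200 = 2
Step 5: 16-fold → factor 16
Overall dilution factor = 6 × 6 × 16 × 2 × 16 = 18432
Stock = 0.434 μg/mL × 18432 = 7999 μg/mL = 8.00 mg/mL

8.00 mg/mL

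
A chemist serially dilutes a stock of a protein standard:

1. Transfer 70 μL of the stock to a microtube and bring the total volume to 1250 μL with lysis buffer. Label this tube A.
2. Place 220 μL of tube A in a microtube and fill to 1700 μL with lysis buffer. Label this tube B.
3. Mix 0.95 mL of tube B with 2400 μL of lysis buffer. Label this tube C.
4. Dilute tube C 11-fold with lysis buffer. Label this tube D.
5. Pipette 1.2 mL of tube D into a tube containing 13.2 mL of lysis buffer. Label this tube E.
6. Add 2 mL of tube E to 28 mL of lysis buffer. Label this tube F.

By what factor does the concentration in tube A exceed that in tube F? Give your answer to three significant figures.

Step 1: 70 μL brought to 1250 μL → factor 1250/70 = 17.857
Step 2: 220 μL brought to 1700 μL → factor 1700/220 = 7.7273
Step 3: 0.95 mL + 2400 μL = 3.35 mL total → factor 3.35/0.95 = 3.5263
Step 4: 11-fold → factor 11
Step 5: 1.2 mL + 13.2 mL = 14.4 mL total → factor 14.4/1.2 = 12
Step 6: 2 mL + 28 mL = 30 mL total → factor 30/2 = 15
Dilution factor to tube A = 17.857; to tube F = 9.6344 × 10^5
[tube A]/[tube F] = (factor to tube F)/(factor to tube A) = 9.6344 × 10^5/17.857 = 5.40 × 10^4

5.40 × 10^4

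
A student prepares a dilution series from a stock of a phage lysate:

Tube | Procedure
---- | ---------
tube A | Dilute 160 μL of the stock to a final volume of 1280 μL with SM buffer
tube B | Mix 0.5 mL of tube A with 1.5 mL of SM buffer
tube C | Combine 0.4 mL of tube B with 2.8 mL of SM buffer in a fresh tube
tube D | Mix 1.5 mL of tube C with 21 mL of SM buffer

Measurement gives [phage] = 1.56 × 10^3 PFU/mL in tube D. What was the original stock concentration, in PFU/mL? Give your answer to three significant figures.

5.99 × 10^6 PFU/mL

Step 1: 160 μL brought to 1280 μL → factor 1280/160 = 8
Step 2: 0.5 mL + 1.5 mL = 2 mL total → factor 2/0.5 = 4
Step 3: 0.4 mL + 2.8 mL = 3.2 mL total → factor 3.2/0.4 = 8
Step 4: 1.5 mL + 21 mL = 22.5 mL total → factor 22.5/1.5 = 15
Overall dilution factor = 8 × 4 × 8 × 15 = 3840
Stock = 1.56 × 10^3 PFU/mL × 3840 = 5.99 × 10^6 PFU/mL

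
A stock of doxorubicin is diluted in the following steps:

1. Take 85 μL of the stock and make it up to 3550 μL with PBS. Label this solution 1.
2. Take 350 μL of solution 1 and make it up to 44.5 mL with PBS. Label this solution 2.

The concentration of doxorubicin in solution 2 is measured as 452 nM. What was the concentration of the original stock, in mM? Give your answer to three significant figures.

2.40 mM

Step 1: 85 μL brought to 3550 μL → factor 3550/85 = 41.765
Step 2: 350 μL brought to 44.5 mL → factor 44500/350 = 127.14
Overall dilution factor = 41.765 × 127.14 = 5310.1
Stock = 452 nM × 5310.1 = 2.400 × 10^6 nM = 2.40 mM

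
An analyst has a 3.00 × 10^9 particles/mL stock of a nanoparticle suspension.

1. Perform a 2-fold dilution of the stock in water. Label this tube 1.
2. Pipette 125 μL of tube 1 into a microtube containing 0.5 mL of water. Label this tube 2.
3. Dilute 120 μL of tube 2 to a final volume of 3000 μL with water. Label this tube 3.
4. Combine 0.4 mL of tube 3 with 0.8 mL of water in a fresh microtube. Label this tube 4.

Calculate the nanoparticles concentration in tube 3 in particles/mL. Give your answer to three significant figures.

Step 1: 2-fold → factor 2
Step 2: 125 μL + 0.5 mL = 625 μL total → factor 625/125 = 5
Step 3: 120 μL brought to 3000 μL → factor 3000/120 = 25
Dilution factor through tube 3 = 2 × 5 × 25 = 250
[tube 3] = 3.00 × 10^9 particles/mL / 250 = 1.20 × 10^7 particles/mL

1.20 × 10^7 particles/mL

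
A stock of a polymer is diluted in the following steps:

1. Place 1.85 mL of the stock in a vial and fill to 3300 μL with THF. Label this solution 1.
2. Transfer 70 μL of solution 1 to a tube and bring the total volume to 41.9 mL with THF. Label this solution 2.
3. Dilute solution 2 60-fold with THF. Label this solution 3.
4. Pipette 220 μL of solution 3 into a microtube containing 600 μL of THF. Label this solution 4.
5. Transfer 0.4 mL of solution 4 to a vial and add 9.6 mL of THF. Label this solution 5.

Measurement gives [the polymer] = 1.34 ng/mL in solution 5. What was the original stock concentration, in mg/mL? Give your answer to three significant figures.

Step 1: 1.85 mL brought to 3300 μL → factor 3.3/1.85 = 1.7838
Step 2: 70 μL brought to 41.9 mL → factor 41900/70 = 598.57
Step 3: 60-fold → factor 60
Step 4: 220 μL + 600 μL = 820 μL total → factor 820/220 = 3.7273
Step 5: 0.4 mL + 9.6 mL = 10 mL total → factor 10/0.4 = 25
Overall dilution factor = 1.7838 × 598.57 × 60 × 3.7273 × 25 = 5.9695 × 10^6
Stock = 1.34 ng/mL × 5.9695 × 10^6 = 7.999 × 10^6 ng/mL = 8.00 mg/mL

8.00 mg/mL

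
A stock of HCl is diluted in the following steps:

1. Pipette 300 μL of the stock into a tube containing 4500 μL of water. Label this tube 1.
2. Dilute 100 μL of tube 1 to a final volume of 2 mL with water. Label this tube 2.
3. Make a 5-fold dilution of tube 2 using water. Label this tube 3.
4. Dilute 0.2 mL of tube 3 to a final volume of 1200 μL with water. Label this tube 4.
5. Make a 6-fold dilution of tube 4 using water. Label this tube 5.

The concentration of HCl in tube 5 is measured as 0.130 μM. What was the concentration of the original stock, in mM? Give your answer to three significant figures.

Step 1: 300 μL + 4500 μL = 4800 μL total → factor 4800/300 = 16
Step 2: 100 μL brought to 2 mL → factor 2000/100 = 20
Step 3: 5-fold → factor 5
Step 4: 0.2 mL brought to 1200 μL → factor 1.2/0.2 = 6
Step 5: 6-fold → factor 6
Overall dilution factor = 16 × 20 × 5 × 6 × 6 = 57600
Stock = 0.130 μM × 57600 = 7488 μM = 7.49 mM

7.49 mM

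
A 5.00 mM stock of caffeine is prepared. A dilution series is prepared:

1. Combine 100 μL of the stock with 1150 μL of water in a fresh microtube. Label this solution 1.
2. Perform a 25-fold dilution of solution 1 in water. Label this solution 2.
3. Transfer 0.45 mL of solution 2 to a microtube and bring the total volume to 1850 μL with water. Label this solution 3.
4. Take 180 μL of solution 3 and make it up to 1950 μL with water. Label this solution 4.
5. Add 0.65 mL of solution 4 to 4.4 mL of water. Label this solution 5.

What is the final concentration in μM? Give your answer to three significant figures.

Step 1: 100 μL + 1150 μL = 1250 μL total → factor 1250/100 = 12.5
Step 2: 25-fold → factor 25
Step 3: 0.45 mL brought to 1850 μL → factor 1.85/0.45 = 4.1111
Step 4: 180 μL brought to 1950 μL → factor 1950/180 = 10.833
Step 5: 0.65 mL + 4.4 mL = 5.05 mL total → factor 5.05/0.65 = 7.7692
Overall dilution factor = 12.5 × 25 × 4.1111 × 10.833 × 7.7692 = 1.0813 × 10^5
Final = 5.00 mM / 1.0813 × 10^5 = 4.624 × 10^-5 mM = 0.0462 μM

0.0462 μM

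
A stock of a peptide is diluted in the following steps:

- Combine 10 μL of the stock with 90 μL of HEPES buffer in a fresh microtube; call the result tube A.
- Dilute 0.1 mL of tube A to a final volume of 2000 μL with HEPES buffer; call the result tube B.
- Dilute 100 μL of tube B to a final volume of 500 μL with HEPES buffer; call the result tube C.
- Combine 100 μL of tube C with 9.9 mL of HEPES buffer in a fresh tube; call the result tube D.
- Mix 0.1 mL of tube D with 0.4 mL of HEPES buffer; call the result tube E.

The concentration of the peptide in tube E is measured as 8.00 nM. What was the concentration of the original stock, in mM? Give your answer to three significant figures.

Step 1: 10 μL + 90 μL = 100 μL total → factor 100/10 = 10
Step 2: 0.1 mL brought to 2000 μL → factor 2/0.1 = 20
Step 3: 100 μL brought to 500 μL → factor 500/100 = 5
Step 4: 100 μL + 9.9 mL = 10000 μL total → factor 10000/100 = 100
Step 5: 0.1 mL + 0.4 mL = 0.5 mL total → factor 0.5/0.1 = 5
Overall dilution factor = 10 × 20 × 5 × 100 × 5 = 5 × 10^5
Stock = 8.00 nM × 5 × 10^5 = 4.000 × 10^6 nM = 4.00 mM

4.00 mM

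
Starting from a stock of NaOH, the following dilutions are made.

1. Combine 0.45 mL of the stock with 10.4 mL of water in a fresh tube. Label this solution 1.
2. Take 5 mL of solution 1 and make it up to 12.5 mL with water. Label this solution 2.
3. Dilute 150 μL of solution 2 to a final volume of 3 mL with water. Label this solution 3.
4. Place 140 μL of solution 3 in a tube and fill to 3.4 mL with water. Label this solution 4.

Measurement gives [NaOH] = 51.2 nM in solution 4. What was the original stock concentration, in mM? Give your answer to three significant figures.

Step 1: 0.45 mL + 10.4 mL = 10.85 mL total → factor 10.85/0.45 = 24.111
Step 2: 5 mL brought to 12.5 mL → factor 12.5/5 = 2.5
Step 3: 150 μL brought to 3 mL → factor 3000/150 = 20
Step 4: 140 μL brought to 3.4 mL → factor 3400/140 = 24.286
Overall dilution factor = 24.111 × 2.5 × 20 × 24.286 = 29278
Stock = 51.2 nM × 29278 = 1.499 × 10^6 nM = 1.50 mM

1.50 mM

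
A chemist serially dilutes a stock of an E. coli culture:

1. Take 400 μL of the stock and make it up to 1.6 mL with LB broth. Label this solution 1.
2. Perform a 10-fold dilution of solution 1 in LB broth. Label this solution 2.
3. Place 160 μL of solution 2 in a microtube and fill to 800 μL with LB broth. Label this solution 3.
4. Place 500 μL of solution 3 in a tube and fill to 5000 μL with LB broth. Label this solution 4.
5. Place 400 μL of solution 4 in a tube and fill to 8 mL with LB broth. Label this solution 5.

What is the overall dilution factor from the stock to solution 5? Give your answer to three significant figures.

4.00 × 10^4

Step 1: 400 μL brought to 1.6 mL → factor 1600/400 = 4
Step 2: 10-fold → factor 10
Step 3: 160 μL brought to 800 μL → factor 800/160 = 5
Step 4: 500 μL brought to 5000 μL → factor 5000/500 = 10
Step 5: 400 μL brought to 8 mL → factor 8000/400 = 20
Overall dilution factor = 4 × 10 × 5 × 10 × 20 = 40000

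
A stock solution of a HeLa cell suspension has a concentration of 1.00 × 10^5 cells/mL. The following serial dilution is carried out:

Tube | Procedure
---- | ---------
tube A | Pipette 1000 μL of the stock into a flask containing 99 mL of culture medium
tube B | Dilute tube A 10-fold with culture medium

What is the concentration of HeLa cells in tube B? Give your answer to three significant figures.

Step 1: 1000 μL + 99 mL = 1 × 10^5 μL total → factor 1 × 10^5/1000 = 100
Step 2: 10-fold → factor 10
Overall dilution factor = 100 × 10 = 1000
Final = 1.00 × 10^5 cells/mL / 1000 = 100 cells/mL

100 cells/mL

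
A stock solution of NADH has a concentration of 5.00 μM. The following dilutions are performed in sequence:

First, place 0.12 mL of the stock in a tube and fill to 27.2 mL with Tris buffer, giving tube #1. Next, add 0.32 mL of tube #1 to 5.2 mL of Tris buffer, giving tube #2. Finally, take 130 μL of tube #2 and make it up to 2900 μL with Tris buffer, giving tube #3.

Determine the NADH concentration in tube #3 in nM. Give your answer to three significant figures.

0.0573 nM

Step 1: 0.12 mL brought to 27.2 mL → factor 27.2/0.12 = 226.67
Step 2: 0.32 mL + 5.2 mL = 5.52 mL total → factor 5.52/0.32 = 17.25
Step 3: 130 μL brought to 2900 μL → factor 2900/130 = 22.308
Overall dilution factor = 226.67 × 17.25 × 22.308 = 87223
Final = 5.00 μM / 87223 = 5.732 × 10^-5 μM = 0.0573 nM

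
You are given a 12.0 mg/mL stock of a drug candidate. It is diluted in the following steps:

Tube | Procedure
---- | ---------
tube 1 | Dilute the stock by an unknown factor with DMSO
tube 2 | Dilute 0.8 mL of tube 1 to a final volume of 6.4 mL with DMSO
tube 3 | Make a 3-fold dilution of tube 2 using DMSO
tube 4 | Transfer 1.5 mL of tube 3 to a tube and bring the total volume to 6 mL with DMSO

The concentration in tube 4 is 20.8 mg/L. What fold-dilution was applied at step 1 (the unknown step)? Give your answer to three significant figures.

Step 1: unknown factor x
Step 2: 0.8 mL brought to 6.4 mL → factor 6.4/0.8 = 8
Step 3: 3-fold → factor 3
Step 4: 1.5 mL brought to 6 mL → factor 6/1.5 = 4
Product of known-step factors = 96
Overall factor = 12.0 mg/mL / (20.8 mg/L) = 576.92
x = 576.92 / 96 = 6.01

6.01-fold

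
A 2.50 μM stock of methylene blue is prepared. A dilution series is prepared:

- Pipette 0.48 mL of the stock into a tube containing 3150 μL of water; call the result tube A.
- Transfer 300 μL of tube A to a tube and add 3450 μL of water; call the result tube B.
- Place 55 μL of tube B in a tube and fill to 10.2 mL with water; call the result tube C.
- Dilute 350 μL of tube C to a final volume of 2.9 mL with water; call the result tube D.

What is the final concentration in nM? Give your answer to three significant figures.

Step 1: 0.48 mL + 3150 μL = 3.63 mL total → factor 3.63/0.48 = 7.5625
Step 2: 300 μL + 3450 μL = 3750 μL total → factor 3750/300 = 12.5
Step 3: 55 μL brought to 10.2 mL → factor 10200/55 = 185.45
Step 4: 350 μL brought to 2.9 mL → factor 2900/350 = 8.2857
Overall dilution factor = 7.5625 × 12.5 × 185.45 × 8.2857 = 1.4526 × 10^5
Final = 2.50 μM / 1.4526 × 10^5 = 1.721 × 10^-5 μM = 0.0172 nM

0.0172 nM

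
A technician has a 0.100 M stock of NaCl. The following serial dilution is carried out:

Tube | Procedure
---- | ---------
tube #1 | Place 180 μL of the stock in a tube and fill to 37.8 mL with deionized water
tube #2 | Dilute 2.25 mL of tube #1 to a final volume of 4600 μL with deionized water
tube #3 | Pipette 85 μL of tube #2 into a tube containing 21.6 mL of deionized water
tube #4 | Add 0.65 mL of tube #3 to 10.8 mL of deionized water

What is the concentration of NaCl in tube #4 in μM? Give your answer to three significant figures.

0.0518 μM

Step 1: 180 μL brought to 37.8 mL → factor 37800/180 = 210
Step 2: 2.25 mL brought to 4600 μL → factor 4.6/2.25 = 2.0444
Step 3: 85 μL + 21.6 mL = 21685 μL total → factor 21685/85 = 255.12
Step 4: 0.65 mL + 10.8 mL = 11.45 mL total → factor 11.45/0.65 = 17.615
Dilution factor through tube #4 = 210 × 2.0444 × 255.12 × 17.615 = 1.9294 × 10^6
[tube #4] = 0.100 M / 1.9294 × 10^6 = 5.183 × 10^-8 M = 0.0518 μM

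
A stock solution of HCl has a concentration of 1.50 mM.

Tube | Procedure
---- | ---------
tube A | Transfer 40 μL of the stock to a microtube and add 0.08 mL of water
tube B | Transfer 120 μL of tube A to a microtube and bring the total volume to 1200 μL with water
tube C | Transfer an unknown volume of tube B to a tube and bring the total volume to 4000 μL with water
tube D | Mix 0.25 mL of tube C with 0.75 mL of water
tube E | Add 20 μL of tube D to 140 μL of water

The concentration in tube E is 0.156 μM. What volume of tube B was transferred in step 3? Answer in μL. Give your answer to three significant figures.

Step 1: 40 μL + 0.08 mL = 120 μL total → factor 120/40 = 3
Step 2: 120 μL brought to 1200 μL → factor 1200/120 = 10
Step 3: v brought to 4000 μL → factor = 4000 μL/v
Step 4: 0.25 mL + 0.75 mL = 1 mL total → factor 1/0.25 = 4
Step 5: 20 μL + 140 μL = 160 μL total → factor 160/20 = 8
Product of known-step factors = 960
Overall factor = 1.50 mM / (0.156 μM) = 9615.4
Step-3 factor = 9615.4 / 960 = 10.016
v = 4000 μL / 10.016 = 399 μL

399 μL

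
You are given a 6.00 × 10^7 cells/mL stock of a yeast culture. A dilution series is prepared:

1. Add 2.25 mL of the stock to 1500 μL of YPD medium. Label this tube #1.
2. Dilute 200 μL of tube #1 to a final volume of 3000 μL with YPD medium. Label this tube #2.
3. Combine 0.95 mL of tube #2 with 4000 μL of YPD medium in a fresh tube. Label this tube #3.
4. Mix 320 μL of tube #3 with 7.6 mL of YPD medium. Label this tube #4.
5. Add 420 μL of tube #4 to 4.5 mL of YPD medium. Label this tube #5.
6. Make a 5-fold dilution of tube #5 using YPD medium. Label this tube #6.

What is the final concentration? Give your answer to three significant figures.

Step 1: 2.25 mL + 1500 μL = 3.75 mL total → factor 3.75/2.25 = 1.6667
Step 2: 200 μL brought to 3000 μL → factor 3000/200 = 15
Step 3: 0.95 mL + 4000 μL = 4.95 mL total → factor 4.95/0.95 = 5.2105
Step 4: 320 μL + 7.6 mL = 7920 μL total → factor 7920/320 = 24.75
Step 5: 420 μL + 4.5 mL = 4920 μL total → factor 4920/420 = 11.714
Step 6: 5-fold → factor 5
Overall dilution factor = 1.6667 × 15 × 5.2105 × 24.75 × 11.714 × 5 = 1.8884 × 10^5
Final = 6.00 × 10^7 cells/mL / 1.8884 × 10^5 = 318 cells/mL

318 cells/mL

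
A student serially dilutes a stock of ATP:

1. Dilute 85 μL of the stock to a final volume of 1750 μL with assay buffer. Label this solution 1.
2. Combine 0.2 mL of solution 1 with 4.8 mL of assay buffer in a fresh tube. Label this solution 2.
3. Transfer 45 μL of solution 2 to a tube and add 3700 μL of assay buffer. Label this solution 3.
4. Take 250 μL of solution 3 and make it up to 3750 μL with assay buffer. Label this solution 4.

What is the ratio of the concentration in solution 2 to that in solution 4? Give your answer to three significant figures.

1.25 × 10^3

Step 1: 85 μL brought to 1750 μL → factor 1750/85 = 20.588
Step 2: 0.2 mL + 4.8 mL = 5 mL total → factor 5/0.2 = 25
Step 3: 45 μL + 3700 μL = 3745 μL total → factor 3745/45 = 83.222
Step 4: 250 μL brought to 3750 μL → factor 3750/250 = 15
Dilution factor to solution 2 = 514.71; to solution 4 = 6.4252 × 10^5
[solution 2]/[solution 4] = (factor to solution 4)/(factor to solution 2) = 6.4252 × 10^5/514.71 = 1.25 × 10^3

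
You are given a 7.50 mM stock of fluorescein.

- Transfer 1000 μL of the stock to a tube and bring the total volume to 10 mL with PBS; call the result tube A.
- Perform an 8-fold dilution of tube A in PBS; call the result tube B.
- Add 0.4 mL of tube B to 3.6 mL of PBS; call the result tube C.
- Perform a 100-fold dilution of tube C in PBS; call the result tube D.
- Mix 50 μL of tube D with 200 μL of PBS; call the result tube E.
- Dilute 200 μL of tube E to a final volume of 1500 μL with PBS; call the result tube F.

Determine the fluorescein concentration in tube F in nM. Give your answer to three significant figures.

2.50 nM

Step 1: 1000 μL brought to 10 mL → factor 10000/1000 = 10
Step 2: 8-fold → factor 8
Step 3: 0.4 mL + 3.6 mL = 4 mL total → factor 4/0.4 = 10
Step 4: 100-fold → factor 100
Step 5: 50 μL + 200 μL = 250 μL total → factor 250/50 = 5
Step 6: 200 μL brought to 1500 μL → factor 1500/200 = 7.5
Overall dilution factor = 10 × 8 × 10 × 100 × 5 × 7.5 = 3 × 10^6
Final = 7.50 mM / 3 × 10^6 = 2.500 × 10^-6 mM = 2.50 nM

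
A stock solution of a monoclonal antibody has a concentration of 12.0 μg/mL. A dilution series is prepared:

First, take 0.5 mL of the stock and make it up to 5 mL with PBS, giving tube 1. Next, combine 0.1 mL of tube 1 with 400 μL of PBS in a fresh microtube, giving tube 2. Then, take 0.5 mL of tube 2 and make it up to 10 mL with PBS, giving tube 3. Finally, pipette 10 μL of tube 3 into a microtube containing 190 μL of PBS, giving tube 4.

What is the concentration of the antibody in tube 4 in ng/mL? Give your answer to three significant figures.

Step 1: 0.5 mL brought to 5 mL → factor 5/0.5 = 10
Step 2: 0.1 mL + 400 μL = 0.5 mL total → factor 0.5/0.1 = 5
Step 3: 0.5 mL brought to 10 mL → factor 10/0.5 = 20
Step 4: 10 μL + 190 μL = 200 μL total → factor 200/10 = 20
Overall dilution factor = 10 × 5 × 20 × 20 = 20000
Final = 12.0 μg/mL / 20000 = 0.0006000 μg/mL = 0.600 ng/mL

0.600 ng/mL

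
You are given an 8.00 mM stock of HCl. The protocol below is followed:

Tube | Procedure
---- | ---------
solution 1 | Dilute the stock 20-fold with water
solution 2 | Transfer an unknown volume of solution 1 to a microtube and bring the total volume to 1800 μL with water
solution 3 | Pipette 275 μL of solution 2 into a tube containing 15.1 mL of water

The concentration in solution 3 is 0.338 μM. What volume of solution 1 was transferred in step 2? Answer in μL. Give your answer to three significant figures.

85.0 μL

Step 1: 20-fold → factor 20
Step 2: v brought to 1800 μL → factor = 1800 μL/v
Step 3: 275 μL + 15.1 mL = 15375 μL total → factor 15375/275 = 55.909
Product of known-step factors = 1118.2
Overall factor = 8.00 mM / (0.338 μM) = 23669
Step-2 factor = 23669 / 1118.2 = 21.167
v = 1800 μL / 21.167 = 85.0 μL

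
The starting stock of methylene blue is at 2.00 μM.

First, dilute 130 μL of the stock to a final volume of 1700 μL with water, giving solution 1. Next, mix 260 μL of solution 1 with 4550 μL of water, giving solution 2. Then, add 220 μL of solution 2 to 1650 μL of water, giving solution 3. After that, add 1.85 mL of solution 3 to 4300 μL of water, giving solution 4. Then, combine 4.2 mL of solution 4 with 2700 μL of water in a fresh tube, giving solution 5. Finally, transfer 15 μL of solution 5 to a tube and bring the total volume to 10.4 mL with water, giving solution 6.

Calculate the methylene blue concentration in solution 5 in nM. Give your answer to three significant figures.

Step 1: 130 μL brought to 1700 μL → factor 1700/130 = 13.077
Step 2: 260 μL + 4550 μL = 4810 μL total → factor 4810/260 = 18.5
Step 3: 220 μL + 1650 μL = 1870 μL total → factor 1870/220 = 8.5
Step 4: 1.85 mL + 4300 μL = 6.15 mL total → factor 6.15/1.85 = 3.3243
Step 5: 4.2 mL + 2700 μL = 6.9 mL total → factor 6.9/4.2 = 1.6429
Dilution factor through solution 5 = 13.077 × 18.5 × 8.5 × 3.3243 × 1.6429 = 11231
[solution 5] = 2.00 μM / 11231 = 0.0001781 μM = 0.178 nM

0.178 nM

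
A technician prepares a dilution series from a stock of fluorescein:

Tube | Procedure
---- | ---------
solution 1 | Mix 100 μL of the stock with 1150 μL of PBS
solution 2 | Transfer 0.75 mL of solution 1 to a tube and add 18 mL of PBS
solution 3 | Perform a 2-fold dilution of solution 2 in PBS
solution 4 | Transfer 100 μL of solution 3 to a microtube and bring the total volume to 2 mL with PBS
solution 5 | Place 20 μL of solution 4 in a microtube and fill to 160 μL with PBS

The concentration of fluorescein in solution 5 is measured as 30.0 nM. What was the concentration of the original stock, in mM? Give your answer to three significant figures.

3.00 mM

Step 1: 100 μL + 1150 μL = 1250 μL total → factor 1250/100 = 12.5
Step 2: 0.75 mL + 18 mL = 18.75 mL total → factor 18.75/0.75 = 25
Step 3: 2-fold → factor 2
Step 4: 100 μL brought to 2 mL → factor 2000/100 = 20
Step 5: 20 μL brought to 160 μL → factor 160/20 = 8
Overall dilution factor = 12.5 × 25 × 2 × 20 × 8 = 1 × 10^5
Stock = 30.0 nM × 1 × 10^5 = 3.000 × 10^6 nM = 3.00 mM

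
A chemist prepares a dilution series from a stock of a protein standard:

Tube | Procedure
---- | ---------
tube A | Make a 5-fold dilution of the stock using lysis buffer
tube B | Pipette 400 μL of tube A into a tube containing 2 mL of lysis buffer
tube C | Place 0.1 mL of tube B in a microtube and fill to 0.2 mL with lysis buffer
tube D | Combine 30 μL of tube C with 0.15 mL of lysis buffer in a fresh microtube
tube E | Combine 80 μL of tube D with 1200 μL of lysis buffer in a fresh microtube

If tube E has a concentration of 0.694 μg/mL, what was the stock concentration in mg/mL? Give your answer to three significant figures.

Step 1: 5-fold → factor 5
Step 2: 400 μL + 2 mL = 2400 μL total → factor 2400/400 = 6
Step 3: 0.1 mL brought to 0.2 mL → factor 0.2/0.1 = 2
Step 4: 30 μL + 0.15 mL = 180 μL total → factor 180/30 = 6
Step 5: 80 μL + 1200 μL = 1280 μL total → factor 1280/80 = 16
Overall dilution factor = 5 × 6 × 2 × 6 × 16 = 5760
Stock = 0.694 μg/mL × 5760 = 3997 μg/mL = 4.00 mg/mL

4.00 mg/mL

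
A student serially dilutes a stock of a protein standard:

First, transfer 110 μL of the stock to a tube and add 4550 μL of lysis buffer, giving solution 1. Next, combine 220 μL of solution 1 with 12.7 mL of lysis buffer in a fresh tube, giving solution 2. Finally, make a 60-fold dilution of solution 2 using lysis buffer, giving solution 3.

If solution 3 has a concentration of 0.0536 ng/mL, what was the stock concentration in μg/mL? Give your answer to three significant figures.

Step 1: 110 μL + 4550 μL = 4660 μL total → factor 4660/110 = 42.364
Step 2: 220 μL + 12.7 mL = 12920 μL total → factor 12920/220 = 58.727
Step 3: 60-fold → factor 60
Overall dilution factor = 42.364 × 58.727 × 60 = 1.4927 × 10^5
Stock = 0.0536 ng/mL × 1.4927 × 10^5 = 8001 ng/mL = 8.00 μg/mL

8.00 μg/mL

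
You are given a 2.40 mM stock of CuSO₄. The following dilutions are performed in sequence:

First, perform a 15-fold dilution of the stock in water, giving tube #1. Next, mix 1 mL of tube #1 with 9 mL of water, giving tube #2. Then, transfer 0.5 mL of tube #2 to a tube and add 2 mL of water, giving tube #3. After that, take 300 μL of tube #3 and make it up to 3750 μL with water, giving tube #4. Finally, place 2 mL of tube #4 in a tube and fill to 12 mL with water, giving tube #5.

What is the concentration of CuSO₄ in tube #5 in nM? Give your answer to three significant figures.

Step 1: 15-fold → factor 15
Step 2: 1 mL + 9 mL = 10 mL total → factor 10/1 = 10
Step 3: 0.5 mL + 2 mL = 2.5 mL total → factor 2.5/0.5 = 5
Step 4: 300 μL brought to 3750 μL → factor 3750/300 = 12.5
Step 5: 2 mL brought to 12 mL → factor 12/2 = 6
Overall dilution factor = 15 × 10 × 5 × 12.5 × 6 = 56250
Final = 2.40 mM / 56250 = 4.267 × 10^-5 mM = 42.7 nM

42.7 nM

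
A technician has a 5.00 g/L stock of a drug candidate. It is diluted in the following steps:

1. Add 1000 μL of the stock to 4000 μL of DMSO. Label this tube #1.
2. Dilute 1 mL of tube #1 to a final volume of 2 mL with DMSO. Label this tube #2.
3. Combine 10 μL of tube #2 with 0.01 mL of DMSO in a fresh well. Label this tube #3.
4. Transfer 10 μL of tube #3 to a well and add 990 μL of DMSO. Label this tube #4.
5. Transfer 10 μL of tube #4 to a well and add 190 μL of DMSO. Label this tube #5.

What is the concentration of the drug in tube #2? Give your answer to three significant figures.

Step 1: 1000 μL + 4000 μL = 5000 μL total → factor 5000/1000 = 5
Step 2: 1 mL brought to 2 mL → factor 2/1 = 2
Dilution factor through tube #2 = 5 × 2 = 10
[tube #2] = 5.00 g/L / 10 = 0.500 g/L

0.500 g/L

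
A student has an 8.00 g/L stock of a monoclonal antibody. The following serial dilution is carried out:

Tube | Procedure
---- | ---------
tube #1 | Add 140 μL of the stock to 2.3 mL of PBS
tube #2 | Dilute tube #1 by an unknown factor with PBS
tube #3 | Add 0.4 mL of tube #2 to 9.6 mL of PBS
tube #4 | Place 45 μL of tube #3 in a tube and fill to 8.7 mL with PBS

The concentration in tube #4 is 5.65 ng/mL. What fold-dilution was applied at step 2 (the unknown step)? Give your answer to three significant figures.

Step 1: 140 μL + 2.3 mL = 2440 μL total → factor 2440/140 = 17.429
Step 2: unknown factor x
Step 3: 0.4 mL + 9.6 mL = 10 mL total → factor 10/0.4 = 25
Step 4: 45 μL brought to 8.7 mL → factor 8700/45 = 193.33
Product of known-step factors = 84238
Overall factor = 8.00 g/L / (5.65 ng/mL) = 1.4159 × 10^6
x = 1.4159 × 10^6 / 84238 = 16.8

16.8-fold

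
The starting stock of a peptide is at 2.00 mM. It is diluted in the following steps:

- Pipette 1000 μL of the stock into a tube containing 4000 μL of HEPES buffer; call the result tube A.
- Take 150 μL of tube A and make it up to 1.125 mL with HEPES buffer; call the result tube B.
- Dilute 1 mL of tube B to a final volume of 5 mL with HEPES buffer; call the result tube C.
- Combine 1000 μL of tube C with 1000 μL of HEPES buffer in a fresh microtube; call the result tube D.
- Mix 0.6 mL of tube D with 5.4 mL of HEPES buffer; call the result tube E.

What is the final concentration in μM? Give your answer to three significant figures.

Step 1: 1000 μL + 4000 μL = 5000 μL total → factor 5000/1000 = 5
Step 2: 150 μL brought to 1.125 mL → factor 1125/150 = 7.5
Step 3: 1 mL brought to 5 mL → factor 5/1 = 5
Step 4: 1000 μL + 1000 μL = 2000 μL total → factor 2000/1000 = 2
Step 5: 0.6 mL + 5.4 mL = 6 mL total → factor 6/0.6 = 10
Overall dilution factor = 5 × 7.5 × 5 × 2 × 10 = 3750
Final = 2.00 mM / 3750 = 0.0005333 mM = 0.533 μM

0.533 μM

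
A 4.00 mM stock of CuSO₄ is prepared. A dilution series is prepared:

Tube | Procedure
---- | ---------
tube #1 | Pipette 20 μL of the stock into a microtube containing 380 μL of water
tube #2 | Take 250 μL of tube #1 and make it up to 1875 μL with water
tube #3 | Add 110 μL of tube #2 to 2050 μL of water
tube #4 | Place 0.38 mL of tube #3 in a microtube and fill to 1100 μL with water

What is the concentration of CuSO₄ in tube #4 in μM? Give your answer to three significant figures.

0.469 μM

Step 1: 20 μL + 380 μL = 400 μL total → factor 400/20 = 20
Step 2: 250 μL brought to 1875 μL → factor 1875/250 = 7.5
Step 3: 110 μL + 2050 μL = 2160 μL total → factor 2160/110 = 19.636
Step 4: 0.38 mL brought to 1100 μL → factor 1.1/0.38 = 2.8947
Overall dilution factor = 20 × 7.5 × 19.636 × 2.8947 = 8526.3
Final = 4.00 mM / 8526.3 = 0.0004691 mM = 0.469 μM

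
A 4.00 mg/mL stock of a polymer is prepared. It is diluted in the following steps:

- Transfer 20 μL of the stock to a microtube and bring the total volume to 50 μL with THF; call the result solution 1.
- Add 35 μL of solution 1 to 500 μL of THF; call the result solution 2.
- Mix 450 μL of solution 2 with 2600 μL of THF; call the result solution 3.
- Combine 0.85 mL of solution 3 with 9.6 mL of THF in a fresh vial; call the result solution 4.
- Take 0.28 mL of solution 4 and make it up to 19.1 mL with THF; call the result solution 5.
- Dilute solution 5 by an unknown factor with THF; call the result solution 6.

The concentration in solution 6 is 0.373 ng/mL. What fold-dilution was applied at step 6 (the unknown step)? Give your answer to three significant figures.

49.4-fold

Step 1: 20 μL brought to 50 μL → factor 50/20 = 2.5
Step 2: 35 μL + 500 μL = 535 μL total → factor 535/35 = 15.286
Step 3: 450 μL + 2600 μL = 3050 μL total → factor 3050/450 = 6.7778
Step 4: 0.85 mL + 9.6 mL = 10.45 mL total → factor 10.45/0.85 = 12.294
Step 5: 0.28 mL brought to 19.1 mL → factor 19.1/0.28 = 68.214
Step 6: unknown factor x
Product of known-step factors = 2.1721 × 10^5
Overall factor = 4.00 mg/mL / (0.373 ng/mL) = 1.0724 × 10^7
x = 1.0724 × 10^7 / 2.1721 × 10^5 = 49.4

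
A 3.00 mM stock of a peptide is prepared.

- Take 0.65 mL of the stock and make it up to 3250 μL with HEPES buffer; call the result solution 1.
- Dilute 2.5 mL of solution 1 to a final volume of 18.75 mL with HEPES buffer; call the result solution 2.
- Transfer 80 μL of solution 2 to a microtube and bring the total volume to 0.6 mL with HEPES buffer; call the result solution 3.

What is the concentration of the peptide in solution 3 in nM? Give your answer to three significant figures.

Step 1: 0.65 mL brought to 3250 μL → factor 3.25/0.65 = 5
Step 2: 2.5 mL brought to 18.75 mL → factor 18.75/2.5 = 7.5
Step 3: 80 μL brought to 0.6 mL → factor 600/80 = 7.5
Overall dilution factor = 5 × 7.5 × 7.5 = 281.25
Final = 3.00 mM / 281.25 = 0.01067 mM = 1.07 × 10^4 nM

1.07 × 10^4 nM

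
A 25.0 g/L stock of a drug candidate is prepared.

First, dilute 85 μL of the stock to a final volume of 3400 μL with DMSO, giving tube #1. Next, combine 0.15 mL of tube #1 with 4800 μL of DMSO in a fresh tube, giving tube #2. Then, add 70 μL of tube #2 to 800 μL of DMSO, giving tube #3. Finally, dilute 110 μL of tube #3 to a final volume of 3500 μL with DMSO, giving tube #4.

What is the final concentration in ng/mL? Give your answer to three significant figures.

47.9 ng/mL

Step 1: 85 μL brought to 3400 μL → factor 3400/85 = 40
Step 2: 0.15 mL + 4800 μL = 4.95 mL total → factor 4.95/0.15 = 33
Step 3: 70 μL + 800 μL = 870 μL total → factor 870/70 = 12.429
Step 4: 110 μL brought to 3500 μL → factor 3500/110 = 31.818
Overall dilution factor = 40 × 33 × 12.429 × 31.818 = 5.22 × 10^5
Final = 25.0 g/L / 5.22 × 10^5 = 4.789 × 10^-5 g/L = 47.9 ng/mL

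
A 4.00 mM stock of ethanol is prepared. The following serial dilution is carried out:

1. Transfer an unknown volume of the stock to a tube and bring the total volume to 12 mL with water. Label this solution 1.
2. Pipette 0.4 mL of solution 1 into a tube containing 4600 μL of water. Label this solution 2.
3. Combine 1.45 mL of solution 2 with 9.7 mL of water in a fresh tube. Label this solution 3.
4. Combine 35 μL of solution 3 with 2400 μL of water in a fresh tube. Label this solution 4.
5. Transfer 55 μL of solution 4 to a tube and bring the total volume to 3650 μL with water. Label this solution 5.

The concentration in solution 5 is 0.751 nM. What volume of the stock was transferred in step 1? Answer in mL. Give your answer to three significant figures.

1.00 mL

Step 1: v brought to 12 mL → factor = 12 mL/v
Step 2: 0.4 mL + 4600 μL = 5 mL total → factor 5/0.4 = 12.5
Step 3: 1.45 mL + 9.7 mL = 11.15 mL total → factor 11.15/1.45 = 7.6897
Step 4: 35 μL + 2400 μL = 2435 μL total → factor 2435/35 = 69.571
Step 5: 55 μL brought to 3650 μL → factor 3650/55 = 66.364
Product of known-step factors = 4.4379 × 10^5
Overall factor = 4.00 mM / (0.751 nM) = 5.3262 × 10^6
Step-1 factor = 5.3262 × 10^6 / 4.4379 × 10^5 = 12.002
v = 12 mL / 12.002 = 1.00 mL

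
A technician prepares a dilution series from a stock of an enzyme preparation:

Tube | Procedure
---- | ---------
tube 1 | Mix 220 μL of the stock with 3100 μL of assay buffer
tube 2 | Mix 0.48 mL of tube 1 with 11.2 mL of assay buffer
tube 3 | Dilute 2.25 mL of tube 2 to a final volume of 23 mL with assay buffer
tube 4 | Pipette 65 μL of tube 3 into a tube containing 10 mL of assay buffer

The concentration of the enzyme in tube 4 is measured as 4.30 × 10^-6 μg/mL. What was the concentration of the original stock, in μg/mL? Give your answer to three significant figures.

Step 1: 220 μL + 3100 μL = 3320 μL total → factor 3320/220 = 15.091
Step 2: 0.48 mL + 11.2 mL = 11.68 mL total → factor 11.68/0.48 = 24.333
Step 3: 2.25 mL brought to 23 mL → factor 23/2.25 = 10.222
Step 4: 65 μL + 10 mL = 10065 μL total → factor 10065/65 = 154.85
Overall dilution factor = 15.091 × 24.333 × 10.222 × 154.85 = 5.8125 × 10^5
Stock = 4.30 × 10^-6 μg/mL × 5.8125 × 10^5 = 2.50 μg/mL

2.50 μg/mL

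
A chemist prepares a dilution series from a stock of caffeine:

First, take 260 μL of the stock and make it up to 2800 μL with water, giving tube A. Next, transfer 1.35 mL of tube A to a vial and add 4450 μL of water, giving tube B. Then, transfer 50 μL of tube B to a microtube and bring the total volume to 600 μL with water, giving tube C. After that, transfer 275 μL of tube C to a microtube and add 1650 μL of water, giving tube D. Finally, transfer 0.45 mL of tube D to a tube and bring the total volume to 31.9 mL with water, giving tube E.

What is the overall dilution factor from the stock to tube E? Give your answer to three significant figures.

2.76 × 10^5

Step 1: 260 μL brought to 2800 μL → factor 2800/260 = 10.769
Step 2: 1.35 mL + 4450 μL = 5.8 mL total → factor 5.8/1.35 = 4.2963
Step 3: 50 μL brought to 600 μL → factor 600/50 = 12
Step 4: 275 μL + 1650 μL = 1925 μL total → factor 1925/275 = 7
Step 5: 0.45 mL brought to 31.9 mL → factor 31.9/0.45 = 70.889
Overall dilution factor = 10.769 × 4.2963 × 12 × 7 × 70.889 = 2.7551 × 10^5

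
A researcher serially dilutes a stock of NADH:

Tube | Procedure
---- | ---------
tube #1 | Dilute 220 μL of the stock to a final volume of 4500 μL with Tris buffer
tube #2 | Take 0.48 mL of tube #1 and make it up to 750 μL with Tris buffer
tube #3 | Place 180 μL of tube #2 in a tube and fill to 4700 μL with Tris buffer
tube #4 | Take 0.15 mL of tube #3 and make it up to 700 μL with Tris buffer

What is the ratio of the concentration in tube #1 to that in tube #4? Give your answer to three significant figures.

190

Step 1: 220 μL brought to 4500 μL → factor 4500/220 = 20.455
Step 2: 0.48 mL brought to 750 μL → factor 0.75/0.48 = 1.5625
Step 3: 180 μL brought to 4700 μL → factor 4700/180 = 26.111
Step 4: 0.15 mL brought to 700 μL → factor 0.7/0.15 = 4.6667
Dilution factor to tube #1 = 20.455; to tube #4 = 3894.4
[tube #1]/[tube #4] = (factor to tube #4)/(factor to tube #1) = 3894.4/20.455 = 190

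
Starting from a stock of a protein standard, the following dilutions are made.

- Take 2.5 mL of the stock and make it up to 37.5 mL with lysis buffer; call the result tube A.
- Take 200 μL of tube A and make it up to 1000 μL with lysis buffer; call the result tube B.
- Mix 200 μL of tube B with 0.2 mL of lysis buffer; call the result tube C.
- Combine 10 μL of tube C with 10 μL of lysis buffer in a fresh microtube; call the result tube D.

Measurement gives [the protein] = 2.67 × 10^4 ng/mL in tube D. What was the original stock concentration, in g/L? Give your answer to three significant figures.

Step 1: 2.5 mL brought to 37.5 mL → factor 37.5/2.5 = 15
Step 2: 200 μL brought to 1000 μL → factor 1000/200 = 5
Step 3: 200 μL + 0.2 mL = 400 μL total → factor 400/200 = 2
Step 4: 10 μL + 10 μL = 20 μL total → factor 20/10 = 2
Overall dilution factor = 15 × 5 × 2 × 2 = 300
Stock = 2.67 × 10^4 ng/mL × 300 = 8.010 × 10^6 ng/mL = 8.01 g/L

8.01 g/L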